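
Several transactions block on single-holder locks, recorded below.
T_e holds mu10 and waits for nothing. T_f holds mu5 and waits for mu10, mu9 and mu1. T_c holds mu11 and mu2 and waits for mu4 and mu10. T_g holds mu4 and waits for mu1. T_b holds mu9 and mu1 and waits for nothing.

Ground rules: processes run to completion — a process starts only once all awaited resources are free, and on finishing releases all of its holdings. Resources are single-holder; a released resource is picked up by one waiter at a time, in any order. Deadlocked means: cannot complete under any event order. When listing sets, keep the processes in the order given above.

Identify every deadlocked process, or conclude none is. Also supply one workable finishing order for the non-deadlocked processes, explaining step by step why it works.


Nothing here is deadlocked.
Key observation: every chain of waits terminates; starting from the processes that wait on nothing, all the rest unlock in turn.
A valid finishing order for the others: T_e, T_b, T_f, T_g, T_c.
Walking it through:
  run T_e (it waits on nothing); releases mu10
  run T_b (it waits on nothing); releases mu9 and mu1
  T_f: everything it awaited (mu10, mu9 and mu1) is free; runs, freeing mu5
  T_g: everything it awaited (mu1) is free; runs, freeing mu4
  T_c: everything it awaited (mu4 and mu10) is free; runs, freeing mu11 and mu2


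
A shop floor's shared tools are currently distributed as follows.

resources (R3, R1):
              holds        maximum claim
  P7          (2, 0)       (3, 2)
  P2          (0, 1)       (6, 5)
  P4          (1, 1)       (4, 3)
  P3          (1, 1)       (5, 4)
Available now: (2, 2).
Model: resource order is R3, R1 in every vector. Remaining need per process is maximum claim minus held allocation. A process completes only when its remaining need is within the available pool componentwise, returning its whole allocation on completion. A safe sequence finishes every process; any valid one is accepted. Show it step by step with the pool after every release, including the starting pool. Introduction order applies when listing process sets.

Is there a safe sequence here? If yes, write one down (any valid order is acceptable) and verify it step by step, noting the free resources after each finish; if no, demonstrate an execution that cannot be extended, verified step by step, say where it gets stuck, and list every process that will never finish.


SAFE. One safe sequence: P7, P4, P3, P2.
Key observation: P7 is the earliest step where a requested resource binds exactly: need (1, 2), pool (2, 2) at its turn.
Check, step by step:
  pool = (2, 2)
  P7: need (1, 2) fits (2, 2); releases (2, 0), pool now (4, 2)
  P4: need (3, 2) fits (4, 2); releases (1, 1), pool now (5, 3)
  P3: need (4, 3) fits (5, 3); releases (1, 1), pool now (6, 4)
  P2: need (6, 4) fits (6, 4); releases (0, 1), pool now (6, 5)


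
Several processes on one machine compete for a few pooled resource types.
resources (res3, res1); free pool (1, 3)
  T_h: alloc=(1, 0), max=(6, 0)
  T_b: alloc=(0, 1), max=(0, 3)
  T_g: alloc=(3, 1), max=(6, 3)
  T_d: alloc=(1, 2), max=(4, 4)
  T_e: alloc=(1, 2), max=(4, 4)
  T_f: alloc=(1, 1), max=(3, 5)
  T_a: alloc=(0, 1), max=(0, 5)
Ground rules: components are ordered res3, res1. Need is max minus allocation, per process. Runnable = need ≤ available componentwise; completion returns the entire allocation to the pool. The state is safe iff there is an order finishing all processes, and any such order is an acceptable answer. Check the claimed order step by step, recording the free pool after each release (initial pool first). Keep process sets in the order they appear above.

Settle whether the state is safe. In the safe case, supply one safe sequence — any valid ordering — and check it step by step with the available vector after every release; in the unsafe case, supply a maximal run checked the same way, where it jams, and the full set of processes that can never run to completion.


The state is UNSAFE.
Key observation: the wall is res3: completing T_b, T_a brings the pool only to (1, 5), and all the rest need more.
Going as far as possible: T_b, T_a; after that, nothing fits. Check, step by step:
  pool = (1, 3)
  T_b needs (0, 2) <= (1, 3) -> finishes; pool += (0, 1) = (1, 4)
  T_a needs (0, 4) <= (1, 4) -> finishes; pool += (0, 1) = (1, 5)
  T_h still needs (5, 0) but only (1, 5) is free — short on res3
  T_g still needs (3, 2) but only (1, 5) is free — short on res3
  T_d still needs (3, 2) but only (1, 5) is free — short on res3
  T_e still needs (3, 2) but only (1, 5) is free — short on res3
  T_f still needs (2, 4) but only (1, 5) is free — short on res3
Permanently blocked: T_h, T_g, T_d, T_e and T_f.


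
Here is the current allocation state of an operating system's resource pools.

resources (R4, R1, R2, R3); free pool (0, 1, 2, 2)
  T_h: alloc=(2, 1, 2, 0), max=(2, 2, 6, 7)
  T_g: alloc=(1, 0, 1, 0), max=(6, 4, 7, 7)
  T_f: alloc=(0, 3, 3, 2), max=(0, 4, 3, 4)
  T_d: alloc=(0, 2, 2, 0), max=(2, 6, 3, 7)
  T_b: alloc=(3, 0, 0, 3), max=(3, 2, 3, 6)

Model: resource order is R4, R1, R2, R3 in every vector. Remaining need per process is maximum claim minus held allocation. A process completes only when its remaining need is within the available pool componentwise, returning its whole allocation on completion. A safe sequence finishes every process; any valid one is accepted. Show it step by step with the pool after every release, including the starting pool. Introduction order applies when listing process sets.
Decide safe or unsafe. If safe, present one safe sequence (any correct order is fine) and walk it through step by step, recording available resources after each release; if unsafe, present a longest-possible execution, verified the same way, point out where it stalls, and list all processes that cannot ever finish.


SAFE. One safe sequence: T_f, T_b, T_h, T_d, T_g.
Key observation: at T_f the run first touches a limit — (0, 1, 0, 2) against (0, 1, 2, 2), exact on a resource it actually requests.
Step-by-step check:
  pool = (0, 1, 2, 2)
  T_f: need (0, 1, 0, 2) fits (0, 1, 2, 2); releases (0, 3, 3, 2), pool now (0, 4, 5, 4)
  T_b: need (0, 2, 3, 3) fits (0, 4, 5, 4); releases (3, 0, 0, 3), pool now (3, 4, 5, 7)
  T_h: need (0, 1, 4, 7) fits (3, 4, 5, 7); releases (2, 1, 2, 0), pool now (5, 5, 7, 7)
  T_d: need (2, 4, 1, 7) fits (5, 5, 7, 7); releases (0, 2, 2, 0), pool now (5, 7, 9, 7)
  T_g: need (5, 4, 6, 7) fits (5, 7, 9, 7); releases (1, 0, 1, 0), pool now (6, 7, 10, 7)


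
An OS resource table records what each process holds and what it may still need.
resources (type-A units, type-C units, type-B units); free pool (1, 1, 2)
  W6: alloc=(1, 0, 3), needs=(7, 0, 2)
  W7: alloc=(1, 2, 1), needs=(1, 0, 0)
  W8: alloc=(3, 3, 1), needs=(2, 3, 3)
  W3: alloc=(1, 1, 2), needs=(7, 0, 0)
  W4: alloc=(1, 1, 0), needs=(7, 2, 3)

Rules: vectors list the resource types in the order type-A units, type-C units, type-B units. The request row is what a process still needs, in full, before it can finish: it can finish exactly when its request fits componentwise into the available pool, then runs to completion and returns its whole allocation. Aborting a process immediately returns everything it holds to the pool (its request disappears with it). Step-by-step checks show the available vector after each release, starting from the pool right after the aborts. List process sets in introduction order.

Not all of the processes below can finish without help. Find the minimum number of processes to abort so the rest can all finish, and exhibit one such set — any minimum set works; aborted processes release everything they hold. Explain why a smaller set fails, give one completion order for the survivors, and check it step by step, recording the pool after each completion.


Minimum abort set: W6 and W3.
Key observation: the deadlocked W4 becomes finishable only because W6 and W3 released (2, 1, 5); it completes at step 3 below.
No one abort is enough; case by case: W6 alone leaves W3 blocked (short on type-A units); W7 alone leaves W6 blocked (short on type-A units); W8 alone leaves W6 blocked (short on type-A units); W3 alone leaves W6 blocked (short on type-A units); W4 alone leaves W6 blocked (short on type-A units).
The survivors complete as W7, W8, W4. Walking it through (starting from the post-abort pool):
  pool = (3, 2, 7)
  W7: need (1, 0, 0) fits (3, 2, 7); releases (1, 2, 1), pool now (4, 4, 8)
  W8: need (2, 3, 3) fits (4, 4, 8); releases (3, 3, 1), pool now (7, 7, 9)
  W4: need (7, 2, 3) fits (7, 7, 9); releases (1, 1, 0), pool now (8, 8, 9)


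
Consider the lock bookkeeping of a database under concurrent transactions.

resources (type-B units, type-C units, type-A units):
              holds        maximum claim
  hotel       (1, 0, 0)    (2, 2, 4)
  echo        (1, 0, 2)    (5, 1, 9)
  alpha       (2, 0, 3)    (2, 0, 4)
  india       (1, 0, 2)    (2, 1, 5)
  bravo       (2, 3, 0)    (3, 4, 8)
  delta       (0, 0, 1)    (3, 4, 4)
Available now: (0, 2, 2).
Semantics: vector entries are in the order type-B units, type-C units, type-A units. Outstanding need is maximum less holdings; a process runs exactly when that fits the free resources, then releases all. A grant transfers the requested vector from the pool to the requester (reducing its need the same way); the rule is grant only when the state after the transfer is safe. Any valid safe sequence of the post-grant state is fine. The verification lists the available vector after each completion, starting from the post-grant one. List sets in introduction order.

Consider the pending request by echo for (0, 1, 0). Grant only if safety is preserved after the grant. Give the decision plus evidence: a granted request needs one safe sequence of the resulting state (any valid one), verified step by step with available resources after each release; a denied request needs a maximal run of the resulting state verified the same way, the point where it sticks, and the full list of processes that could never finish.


DENY: after the grant no complete ordering would exist.
Key observation: after alpha, india the pool peaks at (3, 1, 7), and each blocked process is short somewhere: hotel on type-C units; echo on type-B units; bravo on type-A units; delta on type-C units.
Pretend the grant happened; the run alpha, india goes as far as possible. Verifying each step:
  pool = (0, 1, 2)
  alpha needs (0, 0, 1) <= (0, 1, 2) -> finishes; pool += (2, 0, 3) = (2, 1, 5)
  india needs (1, 1, 3) <= (2, 1, 5) -> finishes; pool += (1, 0, 2) = (3, 1, 7)
  hotel still needs (1, 2, 4) but only (3, 1, 7) is free — short on type-C units
  echo still needs (4, 0, 7) but only (3, 1, 7) is free — short on type-B units
  bravo still needs (1, 1, 8) but only (3, 1, 7) is free — short on type-A units
  delta still needs (3, 4, 3) but only (3, 1, 7) is free — short on type-C units
Processes that could never finish after the grant: hotel, echo, bravo and delta.


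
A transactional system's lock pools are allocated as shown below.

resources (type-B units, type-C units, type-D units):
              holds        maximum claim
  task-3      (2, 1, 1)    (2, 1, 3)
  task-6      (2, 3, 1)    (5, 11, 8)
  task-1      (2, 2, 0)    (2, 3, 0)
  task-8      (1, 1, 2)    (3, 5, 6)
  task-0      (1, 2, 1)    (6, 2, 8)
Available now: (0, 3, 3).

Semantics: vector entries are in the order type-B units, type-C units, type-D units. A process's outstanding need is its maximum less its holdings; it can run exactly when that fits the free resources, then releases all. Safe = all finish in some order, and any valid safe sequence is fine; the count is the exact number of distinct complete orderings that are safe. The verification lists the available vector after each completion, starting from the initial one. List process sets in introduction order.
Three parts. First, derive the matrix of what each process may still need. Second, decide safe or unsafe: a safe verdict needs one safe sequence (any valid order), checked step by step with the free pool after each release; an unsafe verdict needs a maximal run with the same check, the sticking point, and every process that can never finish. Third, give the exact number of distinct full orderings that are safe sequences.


(1) Need matrix, components ordered type-B units, type-C units, type-D units:
  task-3: (0, 0, 2)
  task-6: (3, 8, 7)
  task-1: (0, 1, 0)
  task-8: (2, 4, 4)
  task-0: (5, 0, 7)
(2) UNSAFE — no complete ordering exists.
Key observation: after task-1, task-3, task-8 complete, (5, 7, 6) is the best the pool ever gets, yet each leftover process wants more type-D units.
The run task-1, task-3, task-8 cannot be extended any further. Check, step by step:
  pool = (0, 3, 3)
  run task-1 (needs (0, 1, 0), free (0, 3, 3)); after release of (2, 2, 0) the pool is (2, 5, 3)
  run task-3 (needs (0, 0, 2), free (2, 5, 3)); after release of (2, 1, 1) the pool is (4, 6, 4)
  run task-8 (needs (2, 4, 4), free (4, 6, 4)); after release of (1, 1, 2) the pool is (5, 7, 6)
  task-6 still needs (3, 8, 7) but only (5, 7, 6) is free — short on type-C units and type-D units
  task-0 still needs (5, 0, 7) but only (5, 7, 6) is free — short on type-D units
Processes that can never finish: task-6 and task-0.
(3) The exact count: 0 of the possible complete orderings are safe sequences.


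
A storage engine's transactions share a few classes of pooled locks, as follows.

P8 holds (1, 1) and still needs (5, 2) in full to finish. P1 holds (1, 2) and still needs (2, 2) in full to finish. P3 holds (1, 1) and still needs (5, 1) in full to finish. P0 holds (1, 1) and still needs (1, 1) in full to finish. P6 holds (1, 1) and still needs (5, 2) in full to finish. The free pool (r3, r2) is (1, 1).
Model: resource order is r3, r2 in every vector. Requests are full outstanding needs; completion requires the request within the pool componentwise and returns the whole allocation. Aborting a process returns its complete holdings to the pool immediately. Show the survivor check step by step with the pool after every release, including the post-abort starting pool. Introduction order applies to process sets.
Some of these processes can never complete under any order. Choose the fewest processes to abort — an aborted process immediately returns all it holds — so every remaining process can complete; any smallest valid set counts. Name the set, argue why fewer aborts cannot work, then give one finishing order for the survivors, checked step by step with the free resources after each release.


Minimum abort set: P3 and P6.
Key observation: the deadlocked P8 becomes finishable only because P3 and P6 released (2, 2); it completes at step 3 below.
Minimality, checking each single-abort alternative: P8 alone leaves P3 blocked (short on r3); P1 alone leaves P8 blocked (short on r3); P3 alone leaves P8 blocked (short on r3); P0 alone leaves P8 blocked (short on r3); P6 alone leaves P8 blocked (short on r3).
The survivors complete as P0, P1, P8. Verifying each step (starting from the post-abort pool):
  pool = (3, 3)
  run P0 (needs (1, 1), free (3, 3)); after release of (1, 1) the pool is (4, 4)
  run P1 (needs (2, 2), free (4, 4)); after release of (1, 2) the pool is (5, 6)
  run P8 (needs (5, 2), free (5, 6)); after release of (1, 1) the pool is (6, 7)


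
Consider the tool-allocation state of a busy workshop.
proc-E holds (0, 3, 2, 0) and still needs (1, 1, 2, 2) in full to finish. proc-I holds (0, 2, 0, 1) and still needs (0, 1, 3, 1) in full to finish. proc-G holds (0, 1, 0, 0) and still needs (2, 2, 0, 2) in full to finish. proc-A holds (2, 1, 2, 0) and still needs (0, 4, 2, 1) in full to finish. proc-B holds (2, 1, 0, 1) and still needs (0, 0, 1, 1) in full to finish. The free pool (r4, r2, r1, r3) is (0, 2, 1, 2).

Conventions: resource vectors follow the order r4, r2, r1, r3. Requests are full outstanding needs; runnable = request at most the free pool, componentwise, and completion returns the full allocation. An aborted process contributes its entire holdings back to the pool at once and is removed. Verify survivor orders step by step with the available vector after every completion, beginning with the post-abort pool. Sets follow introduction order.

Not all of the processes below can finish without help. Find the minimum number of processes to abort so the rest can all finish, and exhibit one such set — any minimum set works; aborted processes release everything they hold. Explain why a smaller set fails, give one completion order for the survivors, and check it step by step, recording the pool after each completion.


Abort proc-E.
Key observation: proc-A had no path to completion before; after the abort of proc-E ((0, 3, 2, 0) returned), step 3 is where it fits.
No smaller set exists: with zero aborts the deadlock remains.
Survivors finish in the order: proc-B, proc-G, proc-A, proc-I. Check, step by step (pool after the aborts first):
  pool = (0, 5, 3, 2)
  run proc-B (needs (0, 0, 1, 1), free (0, 5, 3, 2)); after release of (2, 1, 0, 1) the pool is (2, 6, 3, 3)
  run proc-G (needs (2, 2, 0, 2), free (2, 6, 3, 3)); after release of (0, 1, 0, 0) the pool is (2, 7, 3, 3)
  run proc-A (needs (0, 4, 2, 1), free (2, 7, 3, 3)); after release of (2, 1, 2, 0) the pool is (4, 8, 5, 3)
  run proc-I (needs (0, 1, 3, 1), free (4, 8, 5, 3)); after release of (0, 2, 0, 1) the pool is (4, 10, 5, 4)


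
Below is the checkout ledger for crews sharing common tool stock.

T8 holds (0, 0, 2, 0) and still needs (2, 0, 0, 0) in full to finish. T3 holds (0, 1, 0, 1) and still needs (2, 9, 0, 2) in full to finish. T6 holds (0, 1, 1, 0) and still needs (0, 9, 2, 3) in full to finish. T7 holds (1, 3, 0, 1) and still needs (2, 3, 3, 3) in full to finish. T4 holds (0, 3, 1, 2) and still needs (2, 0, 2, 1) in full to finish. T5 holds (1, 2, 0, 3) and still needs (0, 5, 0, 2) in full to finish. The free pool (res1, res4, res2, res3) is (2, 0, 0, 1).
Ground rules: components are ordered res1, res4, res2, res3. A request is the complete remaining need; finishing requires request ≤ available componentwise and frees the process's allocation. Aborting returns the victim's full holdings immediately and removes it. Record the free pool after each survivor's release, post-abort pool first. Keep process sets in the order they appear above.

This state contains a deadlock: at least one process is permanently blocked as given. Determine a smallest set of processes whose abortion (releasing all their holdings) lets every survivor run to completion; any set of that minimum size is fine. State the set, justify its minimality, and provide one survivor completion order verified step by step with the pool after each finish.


Minimum abort set: T3.
Key observation: no ordering could ever have run T6 before the abort of T3; with (0, 1, 0, 1) back in the pool it fits at step 5.
Minimality: the empty abort set fails — the state is deadlocked as it stands.
The survivors complete as T8, T4, T7, T5, T6. Walking it through (starting from the post-abort pool):
  pool = (2, 1, 0, 2)
  run T8 (needs (2, 0, 0, 0), free (2, 1, 0, 2)); after release of (0, 0, 2, 0) the pool is (2, 1, 2, 2)
  run T4 (needs (2, 0, 2, 1), free (2, 1, 2, 2)); after release of (0, 3, 1, 2) the pool is (2, 4, 3, 4)
  run T7 (needs (2, 3, 3, 3), free (2, 4, 3, 4)); after release of (1, 3, 0, 1) the pool is (3, 7, 3, 5)
  run T5 (needs (0, 5, 0, 2), free (3, 7, 3, 5)); after release of (1, 2, 0, 3) the pool is (4, 9, 3, 8)
  run T6 (needs (0, 9, 2, 3), free (4, 9, 3, 8)); after release of (0, 1, 1, 0) the pool is (4, 10, 4, 8)


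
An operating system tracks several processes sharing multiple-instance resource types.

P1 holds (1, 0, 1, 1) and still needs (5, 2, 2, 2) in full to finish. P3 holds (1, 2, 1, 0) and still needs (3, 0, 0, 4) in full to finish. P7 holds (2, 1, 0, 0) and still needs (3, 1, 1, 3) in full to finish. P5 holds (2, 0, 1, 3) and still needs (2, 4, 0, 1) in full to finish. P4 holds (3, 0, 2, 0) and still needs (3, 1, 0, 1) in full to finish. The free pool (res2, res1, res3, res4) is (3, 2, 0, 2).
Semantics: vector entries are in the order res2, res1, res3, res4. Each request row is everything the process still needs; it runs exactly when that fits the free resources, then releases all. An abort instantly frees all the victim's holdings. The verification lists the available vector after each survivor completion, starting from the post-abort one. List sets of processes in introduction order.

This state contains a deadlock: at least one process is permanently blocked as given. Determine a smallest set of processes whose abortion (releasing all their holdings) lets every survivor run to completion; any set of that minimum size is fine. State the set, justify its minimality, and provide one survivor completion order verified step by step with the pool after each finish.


Abort P5.
Key observation: the deadlocked P3 becomes finishable only because P5 released (2, 0, 1, 3); it completes at step 2 below.
Why nothing smaller works: aborting no one leaves the state deadlocked as given.
One survivor order: P7, P3, P4, P1. Check, step by step (post-abort pool first):
  pool = (5, 2, 1, 5)
  P7: need (3, 1, 1, 3) fits (5, 2, 1, 5); releases (2, 1, 0, 0), pool now (7, 3, 1, 5)
  P3: need (3, 0, 0, 4) fits (7, 3, 1, 5); releases (1, 2, 1, 0), pool now (8, 5, 2, 5)
  P4: need (3, 1, 0, 1) fits (8, 5, 2, 5); releases (3, 0, 2, 0), pool now (11, 5, 4, 5)
  P1: need (5, 2, 2, 2) fits (11, 5, 4, 5); releases (1, 0, 1, 1), pool now (12, 5, 5, 6)


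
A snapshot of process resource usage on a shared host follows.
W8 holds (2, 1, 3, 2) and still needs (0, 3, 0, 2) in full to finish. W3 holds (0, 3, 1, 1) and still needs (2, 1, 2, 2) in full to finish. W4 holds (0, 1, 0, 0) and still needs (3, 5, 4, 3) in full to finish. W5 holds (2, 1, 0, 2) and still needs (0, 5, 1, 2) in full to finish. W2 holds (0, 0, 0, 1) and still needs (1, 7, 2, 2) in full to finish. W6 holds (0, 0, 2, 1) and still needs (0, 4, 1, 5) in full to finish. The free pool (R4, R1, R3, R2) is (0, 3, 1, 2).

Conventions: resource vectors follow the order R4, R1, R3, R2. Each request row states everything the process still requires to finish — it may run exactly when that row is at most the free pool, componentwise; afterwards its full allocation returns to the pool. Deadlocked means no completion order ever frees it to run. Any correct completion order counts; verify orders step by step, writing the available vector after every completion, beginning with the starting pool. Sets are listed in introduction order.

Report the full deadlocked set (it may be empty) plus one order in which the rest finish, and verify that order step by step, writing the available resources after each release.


No process is deadlocked.
Key observation: there is always a runnable process — W8 first — so the state unwinds completely.
One completion order for the rest: W8, W3, W2, W5, W4, W6. Check, step by step:
  pool = (0, 3, 1, 2)
  run W8 (needs (0, 3, 0, 2), free (0, 3, 1, 2)); after release of (2, 1, 3, 2) the pool is (2, 4, 4, 4)
  run W3 (needs (2, 1, 2, 2), free (2, 4, 4, 4)); after release of (0, 3, 1, 1) the pool is (2, 7, 5, 5)
  run W2 (needs (1, 7, 2, 2), free (2, 7, 5, 5)); after release of (0, 0, 0, 1) the pool is (2, 7, 5, 6)
  run W5 (needs (0, 5, 1, 2), free (2, 7, 5, 6)); after release of (2, 1, 0, 2) the pool is (4, 8, 5, 8)
  run W4 (needs (3, 5, 4, 3), free (4, 8, 5, 8)); after release of (0, 1, 0, 0) the pool is (4, 9, 5, 8)
  run W6 (needs (0, 4, 1, 5), free (4, 9, 5, 8)); after release of (0, 0, 2, 1) the pool is (4, 9, 7, 9)


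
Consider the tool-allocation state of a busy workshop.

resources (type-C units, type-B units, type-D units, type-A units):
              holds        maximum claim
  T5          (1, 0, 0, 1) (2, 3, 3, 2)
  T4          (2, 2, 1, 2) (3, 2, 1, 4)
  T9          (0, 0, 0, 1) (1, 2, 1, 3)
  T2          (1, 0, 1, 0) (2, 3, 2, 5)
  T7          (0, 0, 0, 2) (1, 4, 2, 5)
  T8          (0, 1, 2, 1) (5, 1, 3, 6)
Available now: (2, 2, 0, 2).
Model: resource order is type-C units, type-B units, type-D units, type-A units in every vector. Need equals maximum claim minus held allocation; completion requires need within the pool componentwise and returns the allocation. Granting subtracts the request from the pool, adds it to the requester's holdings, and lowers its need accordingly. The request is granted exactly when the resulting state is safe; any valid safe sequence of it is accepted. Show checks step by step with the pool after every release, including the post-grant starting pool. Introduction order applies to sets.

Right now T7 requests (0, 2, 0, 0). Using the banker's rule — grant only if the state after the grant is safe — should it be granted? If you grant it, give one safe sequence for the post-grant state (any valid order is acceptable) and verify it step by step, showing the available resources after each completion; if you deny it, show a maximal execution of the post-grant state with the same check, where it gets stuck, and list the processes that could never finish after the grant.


DENY — the pretend-granted state is unsafe.
Key observation: after T4, T9 the pool peaks at (4, 2, 1, 5), and each blocked process is short somewhere: T5 on type-B units, type-D units; T2 on type-B units; T7 on type-D units; T8 on type-C units.
Pretend the grant happened; the run T4, T9 goes as far as possible. Walking it through:
  pool = (2, 0, 0, 2)
  run T4 (needs (1, 0, 0, 2), free (2, 0, 0, 2)); after release of (2, 2, 1, 2) the pool is (4, 2, 1, 4)
  run T9 (needs (1, 2, 1, 2), free (4, 2, 1, 4)); after release of (0, 0, 0, 1) the pool is (4, 2, 1, 5)
  T5 cannot run: need (1, 3, 3, 1) vs free (4, 2, 1, 5) (insufficient type-B units and type-D units)
  T2 cannot run: need (1, 3, 1, 5) vs free (4, 2, 1, 5) (insufficient type-B units)
  T7 cannot run: need (1, 2, 2, 3) vs free (4, 2, 1, 5) (insufficient type-D units)
  T8 cannot run: need (5, 0, 1, 5) vs free (4, 2, 1, 5) (insufficient type-C units)
Processes that could never finish after the grant: T5, T2, T7 and T8.


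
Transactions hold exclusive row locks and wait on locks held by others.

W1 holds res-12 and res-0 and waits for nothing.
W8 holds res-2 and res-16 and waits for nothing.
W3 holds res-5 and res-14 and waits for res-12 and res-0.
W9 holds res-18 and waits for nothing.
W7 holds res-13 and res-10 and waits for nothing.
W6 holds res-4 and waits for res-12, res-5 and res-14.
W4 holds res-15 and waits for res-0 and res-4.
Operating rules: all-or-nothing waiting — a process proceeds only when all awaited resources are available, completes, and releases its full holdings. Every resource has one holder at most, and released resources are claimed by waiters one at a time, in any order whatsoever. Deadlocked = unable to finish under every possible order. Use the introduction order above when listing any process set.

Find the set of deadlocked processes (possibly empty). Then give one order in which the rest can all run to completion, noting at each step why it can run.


Nothing here is deadlocked.
Key observation: although several processes wait, no cycle exists — each chain bottoms out at a free runner.
The rest can finish in the order W1, W3, W6, W4, W9, W7, W8.
Walking it through:
  W1 waits on nothing -> runs at once and releases res-12 and res-0
  W3: everything it awaited (res-12 and res-0) is free; runs, freeing res-5 and res-14
  W6: everything it awaited (res-12, res-5 and res-14) is free; runs, freeing res-4
  W4: everything it awaited (res-0 and res-4) is free; runs, freeing res-15
  W9 waits on nothing -> runs at once and releases res-18
  W7 waits on nothing -> runs at once and releases res-13 and res-10
  W8 waits on nothing -> runs at once and releases res-2 and res-16


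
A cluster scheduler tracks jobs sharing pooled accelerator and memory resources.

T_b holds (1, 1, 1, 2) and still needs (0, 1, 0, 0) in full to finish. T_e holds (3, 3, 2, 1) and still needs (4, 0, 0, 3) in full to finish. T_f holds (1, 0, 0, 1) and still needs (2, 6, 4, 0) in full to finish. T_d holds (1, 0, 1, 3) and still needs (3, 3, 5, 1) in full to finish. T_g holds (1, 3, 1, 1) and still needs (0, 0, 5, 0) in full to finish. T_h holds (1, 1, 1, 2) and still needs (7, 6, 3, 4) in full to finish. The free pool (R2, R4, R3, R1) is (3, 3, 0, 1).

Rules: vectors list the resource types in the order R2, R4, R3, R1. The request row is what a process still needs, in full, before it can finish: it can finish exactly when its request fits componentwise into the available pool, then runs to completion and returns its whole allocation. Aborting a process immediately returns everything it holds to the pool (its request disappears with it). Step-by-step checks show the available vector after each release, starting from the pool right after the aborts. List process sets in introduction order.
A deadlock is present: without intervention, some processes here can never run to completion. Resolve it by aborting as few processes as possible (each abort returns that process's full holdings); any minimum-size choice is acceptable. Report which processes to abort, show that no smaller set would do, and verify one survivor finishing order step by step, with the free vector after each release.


The answer: abort T_d.
Key observation: no ordering could ever have run T_g before the abort of T_d; with (1, 0, 1, 3) back in the pool it fits at step 5.
Minimality: the empty abort set fails — the state is deadlocked as it stands.
Survivors finish in the order: T_e, T_b, T_h, T_f, T_g. Step-by-step check (pool after the aborts first):
  pool = (4, 3, 1, 4)
  T_e: need (4, 0, 0, 3) fits (4, 3, 1, 4); releases (3, 3, 2, 1), pool now (7, 6, 3, 5)
  T_b: need (0, 1, 0, 0) fits (7, 6, 3, 5); releases (1, 1, 1, 2), pool now (8, 7, 4, 7)
  T_h: need (7, 6, 3, 4) fits (8, 7, 4, 7); releases (1, 1, 1, 2), pool now (9, 8, 5, 9)
  T_f: need (2, 6, 4, 0) fits (9, 8, 5, 9); releases (1, 0, 0, 1), pool now (10, 8, 5, 10)
  T_g: need (0, 0, 5, 0) fits (10, 8, 5, 10); releases (1, 3, 1, 1), pool now (11, 11, 6, 11)


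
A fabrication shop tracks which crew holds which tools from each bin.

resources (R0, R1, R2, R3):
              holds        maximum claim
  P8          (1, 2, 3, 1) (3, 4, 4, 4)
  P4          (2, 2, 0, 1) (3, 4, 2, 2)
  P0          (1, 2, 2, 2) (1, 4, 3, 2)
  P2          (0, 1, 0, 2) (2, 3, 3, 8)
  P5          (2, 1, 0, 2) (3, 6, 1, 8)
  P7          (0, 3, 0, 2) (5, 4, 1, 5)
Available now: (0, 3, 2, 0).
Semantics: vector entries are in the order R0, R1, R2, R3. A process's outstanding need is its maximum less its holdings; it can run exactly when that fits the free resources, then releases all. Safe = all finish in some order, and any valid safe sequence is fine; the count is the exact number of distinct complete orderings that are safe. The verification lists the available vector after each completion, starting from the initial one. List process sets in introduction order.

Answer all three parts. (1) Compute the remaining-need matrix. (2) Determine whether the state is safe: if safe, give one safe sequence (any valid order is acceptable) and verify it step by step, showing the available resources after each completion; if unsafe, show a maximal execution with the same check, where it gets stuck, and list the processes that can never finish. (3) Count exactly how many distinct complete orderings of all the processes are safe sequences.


(1) Outstanding need per process (order R0, R1, R2, R3):
  P8: (2, 2, 1, 3)
  P4: (1, 2, 2, 1)
  P0: (0, 2, 1, 0)
  P2: (2, 2, 3, 6)
  P5: (1, 5, 1, 6)
  P7: (5, 1, 1, 3)
(2) UNSAFE — no complete ordering exists.
Key observation: after P0, P4, P8 the pool peaks at (4, 9, 7, 4), and each blocked process is short somewhere: P2 on R3; P5 on R3; P7 on R0.
Going as far as possible: P0, P4, P8; after that, nothing fits. Walking it through:
  pool = (0, 3, 2, 0)
  P0 needs (0, 2, 1, 0) <= (0, 3, 2, 0) -> finishes; pool += (1, 2, 2, 2) = (1, 5, 4, 2)
  P4 needs (1, 2, 2, 1) <= (1, 5, 4, 2) -> finishes; pool += (2, 2, 0, 1) = (3, 7, 4, 3)
  P8 needs (2, 2, 1, 3) <= (3, 7, 4, 3) -> finishes; pool += (1, 2, 3, 1) = (4, 9, 7, 4)
  P2 still needs (2, 2, 3, 6) but only (4, 9, 7, 4) is free — short on R3
  P5 still needs (1, 5, 1, 6) but only (4, 9, 7, 4) is free — short on R3
  P7 still needs (5, 1, 1, 3) but only (4, 9, 7, 4) is free — short on R0
Permanently blocked: P2, P5 and P7.
(3) Exactly 0 of the possible complete orderings are safe sequences.


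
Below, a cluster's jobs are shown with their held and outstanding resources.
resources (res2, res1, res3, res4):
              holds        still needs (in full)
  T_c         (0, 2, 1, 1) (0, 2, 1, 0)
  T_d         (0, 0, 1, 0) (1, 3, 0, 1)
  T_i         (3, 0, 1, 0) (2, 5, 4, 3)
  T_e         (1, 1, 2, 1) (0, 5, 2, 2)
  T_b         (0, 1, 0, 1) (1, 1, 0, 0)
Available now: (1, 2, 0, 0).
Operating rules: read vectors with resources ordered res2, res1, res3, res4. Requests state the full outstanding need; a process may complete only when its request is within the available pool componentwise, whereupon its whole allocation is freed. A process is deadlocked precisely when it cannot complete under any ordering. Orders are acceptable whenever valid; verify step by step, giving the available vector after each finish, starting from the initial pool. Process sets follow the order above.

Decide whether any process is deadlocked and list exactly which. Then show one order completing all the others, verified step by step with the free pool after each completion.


No process is deadlocked.
Key observation: T_b can run right away; the returned allocation unlocks the remaining processes in turn.
The rest can finish in the order T_b, T_d, T_c, T_e, T_i. Step-by-step check:
  pool = (1, 2, 0, 0)
  T_b needs (1, 1, 0, 0) <= (1, 2, 0, 0) -> finishes; pool += (0, 1, 0, 1) = (1, 3, 0, 1)
  T_d needs (1, 3, 0, 1) <= (1, 3, 0, 1) -> finishes; pool += (0, 0, 1, 0) = (1, 3, 1, 1)
  T_c needs (0, 2, 1, 0) <= (1, 3, 1, 1) -> finishes; pool += (0, 2, 1, 1) = (1, 5, 2, 2)
  T_e needs (0, 5, 2, 2) <= (1, 5, 2, 2) -> finishes; pool += (1, 1, 2, 1) = (2, 6, 4, 3)
  T_i needs (2, 5, 4, 3) <= (2, 6, 4, 3) -> finishes; pool += (3, 0, 1, 0) = (5, 6, 5, 3)


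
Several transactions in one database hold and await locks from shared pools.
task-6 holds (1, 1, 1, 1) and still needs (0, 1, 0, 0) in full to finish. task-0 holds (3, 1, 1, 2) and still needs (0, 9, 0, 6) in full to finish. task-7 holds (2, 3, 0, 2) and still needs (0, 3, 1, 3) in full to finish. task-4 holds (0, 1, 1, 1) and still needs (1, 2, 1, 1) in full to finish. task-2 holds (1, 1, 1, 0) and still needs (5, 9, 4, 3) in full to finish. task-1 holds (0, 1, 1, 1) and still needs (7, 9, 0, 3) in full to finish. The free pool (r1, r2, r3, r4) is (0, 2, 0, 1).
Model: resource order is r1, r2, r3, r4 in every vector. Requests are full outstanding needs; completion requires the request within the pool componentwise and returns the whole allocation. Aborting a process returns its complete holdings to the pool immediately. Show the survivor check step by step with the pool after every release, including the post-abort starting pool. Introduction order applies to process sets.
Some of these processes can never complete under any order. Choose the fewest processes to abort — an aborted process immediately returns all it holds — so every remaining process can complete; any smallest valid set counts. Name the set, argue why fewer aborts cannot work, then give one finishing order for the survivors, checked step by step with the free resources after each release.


Abort task-0 and task-1.
Key observation: the deadlocked task-2 becomes finishable only because task-0 and task-1 released (3, 2, 2, 3); it completes at step 4 below.
Minimality, checking each single-abort alternative: task-6 alone leaves task-0 blocked (short on r2 and r4); task-0 alone leaves task-2 blocked (short on r2 and r3); task-7 alone leaves task-0 blocked (short on r2 and r4); task-4 alone leaves task-0 blocked (short on r2 and r4); task-2 alone leaves task-0 blocked (short on r2 and r4); task-1 alone leaves task-0 blocked (short on r2).
Survivors finish in the order: task-4, task-6, task-7, task-2. Check, step by step (pool after the aborts first):
  pool = (3, 4, 2, 4)
  task-4: need (1, 2, 1, 1) fits (3, 4, 2, 4); releases (0, 1, 1, 1), pool now (3, 5, 3, 5)
  task-6: need (0, 1, 0, 0) fits (3, 5, 3, 5); releases (1, 1, 1, 1), pool now (4, 6, 4, 6)
  task-7: need (0, 3, 1, 3) fits (4, 6, 4, 6); releases (2, 3, 0, 2), pool now (6, 9, 4, 8)
  task-2: need (5, 9, 4, 3) fits (6, 9, 4, 8); releases (1, 1, 1, 0), pool now (7, 10, 5, 8)


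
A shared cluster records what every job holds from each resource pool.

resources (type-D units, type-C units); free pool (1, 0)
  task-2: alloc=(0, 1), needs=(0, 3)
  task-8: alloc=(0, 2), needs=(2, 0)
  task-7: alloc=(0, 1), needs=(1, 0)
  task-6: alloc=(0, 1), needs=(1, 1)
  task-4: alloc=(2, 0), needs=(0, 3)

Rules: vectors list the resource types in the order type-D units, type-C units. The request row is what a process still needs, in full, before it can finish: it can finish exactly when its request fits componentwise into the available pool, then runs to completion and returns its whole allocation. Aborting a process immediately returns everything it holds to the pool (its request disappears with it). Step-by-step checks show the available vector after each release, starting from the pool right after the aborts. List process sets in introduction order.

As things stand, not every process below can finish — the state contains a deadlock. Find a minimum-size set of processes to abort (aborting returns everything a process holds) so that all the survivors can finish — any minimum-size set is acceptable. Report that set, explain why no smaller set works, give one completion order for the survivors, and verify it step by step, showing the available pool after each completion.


Abort task-8.
Key observation: aborting task-8 returns (0, 2), and task-2 — hopeless before — runs at step 2 with the returned capacity in the pool.
Why nothing smaller works: aborting no one leaves the state deadlocked as given.
Survivors finish in the order: task-6, task-2, task-7, task-4. Step-by-step check (pool after the aborts first):
  pool = (1, 2)
  task-6: need (1, 1) fits (1, 2); releases (0, 1), pool now (1, 3)
  task-2: need (0, 3) fits (1, 3); releases (0, 1), pool now (1, 4)
  task-7: need (1, 0) fits (1, 4); releases (0, 1), pool now (1, 5)
  task-4: need (0, 3) fits (1, 5); releases (2, 0), pool now (3, 5)


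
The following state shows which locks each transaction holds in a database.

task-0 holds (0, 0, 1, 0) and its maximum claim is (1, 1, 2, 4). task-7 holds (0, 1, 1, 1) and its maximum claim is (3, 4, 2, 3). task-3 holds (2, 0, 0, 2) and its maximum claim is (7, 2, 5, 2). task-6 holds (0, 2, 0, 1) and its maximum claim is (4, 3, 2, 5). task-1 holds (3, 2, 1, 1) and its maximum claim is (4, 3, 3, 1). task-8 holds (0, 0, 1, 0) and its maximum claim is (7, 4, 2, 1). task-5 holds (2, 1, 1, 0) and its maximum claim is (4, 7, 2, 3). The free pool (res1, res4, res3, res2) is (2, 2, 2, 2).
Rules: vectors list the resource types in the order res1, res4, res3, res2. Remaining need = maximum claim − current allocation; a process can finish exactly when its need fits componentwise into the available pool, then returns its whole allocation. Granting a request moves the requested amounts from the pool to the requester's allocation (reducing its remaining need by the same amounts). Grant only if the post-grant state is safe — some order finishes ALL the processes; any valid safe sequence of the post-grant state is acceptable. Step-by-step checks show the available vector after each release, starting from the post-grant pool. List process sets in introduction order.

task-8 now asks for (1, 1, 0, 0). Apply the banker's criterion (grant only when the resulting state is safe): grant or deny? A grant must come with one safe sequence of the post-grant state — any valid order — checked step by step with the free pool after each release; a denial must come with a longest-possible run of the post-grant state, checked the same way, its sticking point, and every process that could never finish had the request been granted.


GRANT — the state after the grant stays safe, e.g. via task-1, task-7, task-0, task-6, task-5, task-3, task-8.
Key observation: the grant leaves (1, 1, 2, 2) free — enough for task-1, whose release restarts the cascade.
Step-by-step check of the post-grant state:
  pool = (1, 1, 2, 2)
  task-1: need (1, 1, 2, 0) fits (1, 1, 2, 2); releases (3, 2, 1, 1), pool now (4, 3, 3, 3)
  task-7: need (3, 3, 1, 2) fits (4, 3, 3, 3); releases (0, 1, 1, 1), pool now (4, 4, 4, 4)
  task-0: need (1, 1, 1, 4) fits (4, 4, 4, 4); releases (0, 0, 1, 0), pool now (4, 4, 5, 4)
  task-6: need (4, 1, 2, 4) fits (4, 4, 5, 4); releases (0, 2, 0, 1), pool now (4, 6, 5, 5)
  task-5: need (2, 6, 1, 3) fits (4, 6, 5, 5); releases (2, 1, 1, 0), pool now (6, 7, 6, 5)
  task-3: need (5, 2, 5, 0) fits (6, 7, 6, 5); releases (2, 0, 0, 2), pool now (8, 7, 6, 7)
  task-8: need (6, 3, 1, 1) fits (8, 7, 6, 7); releases (1, 1, 1, 0), pool now (9, 8, 7, 7)
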